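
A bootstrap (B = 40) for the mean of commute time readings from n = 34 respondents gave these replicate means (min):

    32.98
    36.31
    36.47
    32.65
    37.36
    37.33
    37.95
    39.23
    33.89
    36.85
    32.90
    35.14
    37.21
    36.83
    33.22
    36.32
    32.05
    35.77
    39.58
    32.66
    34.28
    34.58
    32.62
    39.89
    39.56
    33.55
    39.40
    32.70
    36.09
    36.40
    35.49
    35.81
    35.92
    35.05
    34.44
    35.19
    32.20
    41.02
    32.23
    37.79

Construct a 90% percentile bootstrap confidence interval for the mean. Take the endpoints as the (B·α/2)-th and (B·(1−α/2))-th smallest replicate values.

(32.20, 39.58)

Sorted replicates: 32.05, 32.20, 32.23, 32.62, 32.65, 32.66, 32.70, 32.90, 32.98, 33.22, 33.55, 33.89, 34.28, 34.44, 34.58, 35.05, 35.14, 35.19, 35.49, 35.77, 35.81, 35.92, 36.09, 36.31, 36.32, 36.40, 36.47, 36.83, 36.85, 37.21, 37.33, 37.36, 37.79, 37.95, 39.23, 39.40, 39.56, 39.58, 39.89, 41.02
α = 0.10; lower rank = 40 × 0.050 = 2; upper rank = 40 × 0.950 = 38.
The 2nd smallest replicate is 32.20; the 38th is 39.58.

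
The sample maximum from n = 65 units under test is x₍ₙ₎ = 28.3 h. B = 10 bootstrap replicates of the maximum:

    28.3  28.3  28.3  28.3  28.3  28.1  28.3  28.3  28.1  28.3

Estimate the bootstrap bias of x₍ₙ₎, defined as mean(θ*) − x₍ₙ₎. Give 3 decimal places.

mean(θ*) = (28.3 + 28.3 + 28.3 + 28.3 + 28.3 + 28.1 + 28.3 + 28.3 + 28.1 + 28.3) / 10 = 28.2600
bias = 28.2600 − 28.3

bias = −0.040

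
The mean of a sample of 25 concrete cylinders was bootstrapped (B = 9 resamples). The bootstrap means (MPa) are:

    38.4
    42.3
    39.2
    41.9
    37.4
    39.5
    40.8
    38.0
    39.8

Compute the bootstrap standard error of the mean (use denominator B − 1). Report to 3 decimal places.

Bootstrap SE is the standard deviation of the 9 replicate means.
Mean of replicates: (38.4 + 42.3 + 39.2 + 41.9 + 37.4 + 39.5 + 40.8 + 38.0 + 39.8) / 9 = 357.3000 / 9 = 39.7000
Sum of squared deviations: (−1.3000)² + (+2.6000)² + (−0.5000)² + (+2.2000)² + (−2.3000)² + (−0.2000)² + (+1.1000)² + (−1.7000)² + (+0.1000)² = 22.9800
Variance = 22.9800 / 8 = 2.8725
SE* = √2.8725

SE* = 1.695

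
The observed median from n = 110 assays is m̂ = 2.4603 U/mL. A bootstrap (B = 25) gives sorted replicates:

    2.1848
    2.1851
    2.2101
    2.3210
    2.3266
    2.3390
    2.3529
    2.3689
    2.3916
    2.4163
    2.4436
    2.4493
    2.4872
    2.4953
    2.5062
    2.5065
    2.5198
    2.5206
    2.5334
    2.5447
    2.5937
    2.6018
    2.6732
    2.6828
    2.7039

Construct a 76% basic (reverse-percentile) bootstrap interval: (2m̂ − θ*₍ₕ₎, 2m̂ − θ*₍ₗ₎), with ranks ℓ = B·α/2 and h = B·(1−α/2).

(2.3188, 2.7105)

Percentile endpoints at ranks 3 and 22: θ*₍3₎ = 2.2101, θ*₍22₎ = 2.6018.
Basic interval reflects these around m̂:
  lower = 2 × 2.4603 − 2.6018 = 2.3188
  upper = 2 × 2.4603 − 2.2101 = 2.7105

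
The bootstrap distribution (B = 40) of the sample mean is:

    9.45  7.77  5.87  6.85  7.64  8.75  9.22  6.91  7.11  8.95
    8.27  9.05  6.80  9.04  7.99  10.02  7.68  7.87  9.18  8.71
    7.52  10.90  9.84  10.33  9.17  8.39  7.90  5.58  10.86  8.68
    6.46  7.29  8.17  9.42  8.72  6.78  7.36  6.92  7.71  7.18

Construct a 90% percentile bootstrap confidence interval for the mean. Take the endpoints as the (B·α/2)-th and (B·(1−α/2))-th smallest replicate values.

Sorted replicates: 5.58, 5.87, 6.46, 6.78, 6.80, 6.85, 6.91, 6.92, 7.11, 7.18, 7.29, 7.36, 7.52, 7.64, 7.68, 7.71, 7.77, 7.87, 7.90, 7.99, 8.17, 8.27, 8.39, 8.68, 8.71, 8.72, 8.75, 8.95, 9.04, 9.05, 9.17, 9.18, 9.22, 9.42, 9.45, 9.84, 10.02, 10.33, 10.86, 10.90
α = 0.10; lower rank = 40 × 0.050 = 2; upper rank = 40 × 0.950 = 38.
The 2nd smallest replicate is 5.87; the 38th is 10.33.

(5.87, 10.33)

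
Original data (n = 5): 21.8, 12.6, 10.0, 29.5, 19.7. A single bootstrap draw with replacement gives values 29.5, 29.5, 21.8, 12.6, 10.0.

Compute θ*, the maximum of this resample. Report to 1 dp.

θ* = 29.5

Maximum = 29.5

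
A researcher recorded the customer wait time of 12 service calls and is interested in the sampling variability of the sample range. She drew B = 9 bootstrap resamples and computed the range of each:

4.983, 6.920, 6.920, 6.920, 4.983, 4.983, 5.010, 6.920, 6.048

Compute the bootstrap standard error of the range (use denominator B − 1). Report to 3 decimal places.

SE* = 0.966

Bootstrap SE is the standard deviation of the 9 replicate ranges.
Mean of replicates: (4.983 + 6.920 + 6.920 + 6.920 + 4.983 + 4.983 + 5.010 + 6.920 + 6.048) / 9 = 53.6870 / 9 = 5.9652
Sum of squared deviations: (−0.9822)² + (+0.9548)² + (+0.9548)² + (+0.9548)² + (−0.9822)² + (−0.9822)² + (−0.9552)² + (+0.9548)² + (+0.0828)² = 7.4600
Variance = 7.4600 / 8 = 0.9325
SE* = √0.9325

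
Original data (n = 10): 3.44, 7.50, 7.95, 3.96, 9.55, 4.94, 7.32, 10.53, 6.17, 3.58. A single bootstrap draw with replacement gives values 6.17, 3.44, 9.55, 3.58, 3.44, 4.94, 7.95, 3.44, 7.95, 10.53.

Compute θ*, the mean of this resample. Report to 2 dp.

Mean = (6.17 + 3.44 + 9.55 + 3.58 + 3.44 + 4.94 + 7.95 + 3.44 + 7.95 + 10.53) / 10 = 60.990 / 10 = 6.10

θ* = 6.10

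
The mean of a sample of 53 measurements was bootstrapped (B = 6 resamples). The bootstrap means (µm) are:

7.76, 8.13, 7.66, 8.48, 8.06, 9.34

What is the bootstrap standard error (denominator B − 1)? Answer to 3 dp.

Bootstrap SE is the standard deviation of the 6 replicate means.
Mean of replicates: (7.76 + 8.13 + 7.66 + 8.48 + 8.06 + 9.34) / 6 = 49.4300 / 6 = 8.2383
Sum of squared deviations: (−0.4783)² + (−0.1083)² + (−0.5783)² + (+0.2417)² + (−0.1783)² + (+1.1017)² = 1.8789
Variance = 1.8789 / 5 = 0.3758
SE* = √0.3758

SE* = 0.613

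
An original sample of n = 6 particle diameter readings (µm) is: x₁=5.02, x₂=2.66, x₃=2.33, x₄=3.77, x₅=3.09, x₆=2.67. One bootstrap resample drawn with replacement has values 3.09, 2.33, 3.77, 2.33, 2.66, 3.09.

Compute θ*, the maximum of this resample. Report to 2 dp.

Maximum = 3.77

θ* = 3.77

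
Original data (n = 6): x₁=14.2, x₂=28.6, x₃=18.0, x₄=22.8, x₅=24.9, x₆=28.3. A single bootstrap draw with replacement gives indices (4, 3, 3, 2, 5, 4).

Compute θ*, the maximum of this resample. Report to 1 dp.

θ* = 28.6

Resample values: 22.8, 18.0, 18.0, 28.6, 24.9, 22.8.
Maximum = 28.6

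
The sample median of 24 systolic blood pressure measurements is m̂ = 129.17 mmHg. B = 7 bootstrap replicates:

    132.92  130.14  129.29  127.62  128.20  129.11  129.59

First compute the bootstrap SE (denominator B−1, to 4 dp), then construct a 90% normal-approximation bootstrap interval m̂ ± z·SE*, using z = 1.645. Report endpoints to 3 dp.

Mean of replicates = 129.5529; sum of squared deviations = 17.5151; SE* = √(17.5151/6) = 1.7086
Margin = 1.645 × 1.7086 = 2.8106
Interval: 129.17 ± 2.8106

(126.359, 131.981)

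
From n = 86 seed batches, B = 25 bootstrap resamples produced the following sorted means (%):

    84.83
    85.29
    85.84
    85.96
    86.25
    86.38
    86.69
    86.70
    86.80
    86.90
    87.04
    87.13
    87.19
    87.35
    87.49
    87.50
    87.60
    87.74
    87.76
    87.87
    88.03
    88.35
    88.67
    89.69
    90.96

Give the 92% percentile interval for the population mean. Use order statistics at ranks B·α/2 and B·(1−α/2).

α = 0.08; lower rank = 25 × 0.040 = 1; upper rank = 25 × 0.960 = 24.
The 1st smallest replicate is 84.83; the 24th is 89.69.

(84.83, 89.69)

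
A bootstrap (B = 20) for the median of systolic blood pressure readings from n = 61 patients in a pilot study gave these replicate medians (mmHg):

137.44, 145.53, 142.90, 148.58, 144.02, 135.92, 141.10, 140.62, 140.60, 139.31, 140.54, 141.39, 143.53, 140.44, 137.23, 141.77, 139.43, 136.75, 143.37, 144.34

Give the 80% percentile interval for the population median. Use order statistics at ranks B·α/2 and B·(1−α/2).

Sorted replicates: 135.92, 136.75, 137.23, 137.44, 139.31, 139.43, 140.44, 140.54, 140.60, 140.62, 141.10, 141.39, 141.77, 142.90, 143.37, 143.53, 144.02, 144.34, 145.53, 148.58
α = 0.20; lower rank = 20 × 0.100 = 2; upper rank = 20 × 0.900 = 18.
The 2nd smallest replicate is 136.75; the 18th is 144.34.

(136.75, 144.34)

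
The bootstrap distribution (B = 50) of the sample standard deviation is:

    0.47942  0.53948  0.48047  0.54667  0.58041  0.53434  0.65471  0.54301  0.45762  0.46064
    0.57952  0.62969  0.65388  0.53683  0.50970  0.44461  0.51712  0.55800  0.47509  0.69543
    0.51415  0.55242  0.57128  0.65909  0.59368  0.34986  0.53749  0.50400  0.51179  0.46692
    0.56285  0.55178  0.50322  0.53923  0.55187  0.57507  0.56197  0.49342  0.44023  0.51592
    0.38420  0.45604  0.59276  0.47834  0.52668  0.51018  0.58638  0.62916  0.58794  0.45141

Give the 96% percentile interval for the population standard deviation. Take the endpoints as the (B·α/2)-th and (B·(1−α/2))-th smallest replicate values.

Sorted replicates: 0.34986, 0.38420, 0.44023, 0.44461, 0.45141, 0.45604, 0.45762, 0.46064, 0.46692, 0.47509, 0.47834, 0.47942, 0.48047, 0.49342, 0.50322, 0.50400, 0.50970, 0.51018, 0.51179, 0.51415, 0.51592, 0.51712, 0.52668, 0.53434, 0.53683, 0.53749, 0.53923, 0.53948, 0.54301, 0.54667, 0.55178, 0.55187, 0.55242, 0.55800, 0.56197, 0.56285, 0.57128, 0.57507, 0.57952, 0.58041, 0.58638, 0.58794, 0.59276, 0.59368, 0.62916, 0.62969, 0.65388, 0.65471, 0.65909, 0.69543
α = 0.04; lower rank = 50 × 0.020 = 1; upper rank = 50 × 0.980 = 49.
The 1st smallest replicate is 0.34986; the 49th is 0.65909.

(0.34986, 0.65909)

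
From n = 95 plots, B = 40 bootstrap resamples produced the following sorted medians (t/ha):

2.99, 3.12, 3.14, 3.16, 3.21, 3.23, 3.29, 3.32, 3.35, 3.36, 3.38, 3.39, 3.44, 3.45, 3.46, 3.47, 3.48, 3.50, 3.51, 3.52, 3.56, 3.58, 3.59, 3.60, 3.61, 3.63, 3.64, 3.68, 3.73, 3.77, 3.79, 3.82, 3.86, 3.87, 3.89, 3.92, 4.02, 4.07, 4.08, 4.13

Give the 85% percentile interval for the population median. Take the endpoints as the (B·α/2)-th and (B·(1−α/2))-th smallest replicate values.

(3.14, 4.02)

α = 0.15; lower rank = 40 × 0.075 = 3; upper rank = 40 × 0.925 = 37.
The 3rd smallest replicate is 3.14; the 37th is 4.02.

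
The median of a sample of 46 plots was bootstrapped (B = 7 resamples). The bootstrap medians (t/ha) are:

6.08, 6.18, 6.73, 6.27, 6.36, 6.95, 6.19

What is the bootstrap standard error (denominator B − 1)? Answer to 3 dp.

SE* = 0.323

Bootstrap SE is the standard deviation of the 7 replicate medians.
Mean of replicates: (6.08 + 6.18 + 6.73 + 6.27 + 6.36 + 6.95 + 6.19) / 7 = 44.7600 / 7 = 6.3943
Sum of squared deviations: (−0.3143)² + (−0.2143)² + (+0.3357)² + (−0.1243)² + (−0.0343)² + (+0.5557)² + (−0.2043)² = 0.6246
Variance = 0.6246 / 6 = 0.1041
SE* = √0.1041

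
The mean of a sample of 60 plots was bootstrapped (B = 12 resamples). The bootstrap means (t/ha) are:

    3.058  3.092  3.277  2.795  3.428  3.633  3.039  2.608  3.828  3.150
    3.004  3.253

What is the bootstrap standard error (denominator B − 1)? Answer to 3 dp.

SE* = 0.337

Bootstrap SE is the standard deviation of the 12 replicate means.
Mean of replicates: (3.058 + 3.092 + 3.277 + 2.795 + 3.428 + 3.633 + 3.039 + 2.608 + 3.828 + 3.150 + 3.004 + 3.253) / 12 = 38.1650 / 12 = 3.1804
Sum of squared deviations: (−0.1224)² + (−0.0884)² + (+0.0966)² + (−0.3854)² + (+0.2476)² + (+0.4526)² + (−0.1414)² + (−0.5724)² + (+0.6476)² + (−0.0304)² + (−0.1764)² + (+0.0726)² = 1.2511
Variance = 1.2511 / 11 = 0.1137
SE* = √0.1137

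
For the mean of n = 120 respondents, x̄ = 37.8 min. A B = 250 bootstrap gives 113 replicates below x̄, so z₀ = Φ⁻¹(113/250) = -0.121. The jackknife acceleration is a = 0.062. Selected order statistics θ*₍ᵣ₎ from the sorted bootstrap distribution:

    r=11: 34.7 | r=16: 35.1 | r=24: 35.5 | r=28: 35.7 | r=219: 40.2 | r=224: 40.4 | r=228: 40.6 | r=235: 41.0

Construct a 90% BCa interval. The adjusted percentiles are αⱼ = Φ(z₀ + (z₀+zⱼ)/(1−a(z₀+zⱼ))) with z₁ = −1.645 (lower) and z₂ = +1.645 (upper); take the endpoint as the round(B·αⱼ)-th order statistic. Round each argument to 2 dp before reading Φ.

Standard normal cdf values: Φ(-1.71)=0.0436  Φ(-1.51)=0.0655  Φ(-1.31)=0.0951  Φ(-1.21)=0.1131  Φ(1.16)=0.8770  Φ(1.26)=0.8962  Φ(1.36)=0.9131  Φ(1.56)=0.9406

(34.7, 41.0)

Lower: z₀ + z₁ = -0.121 + (-1.645) = -1.766; 1 − a(z₀+z₁) = 1 − (0.062)(-1.766) = 1.1095; argument = -0.121 + (-1.766)/1.1095 = -1.7127 → -1.71.
α₁ = Φ(-1.71) = 0.0436; rank = round(250 × 0.0436) = 11; θ*₍11₎ = 34.7.
Upper: z₀ + z₂ = 1.524; 1 − a(z₀+z₂) = 0.9055; argument = 1.5620 → 1.56; α₂ = 0.9406; rank = 235; θ*₍235₎ = 41.0.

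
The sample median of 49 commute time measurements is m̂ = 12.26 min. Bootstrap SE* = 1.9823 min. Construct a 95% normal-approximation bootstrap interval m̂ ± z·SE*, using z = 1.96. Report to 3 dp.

Margin = 1.96 × 1.9823 = 3.8853
Interval: 12.26 ± 3.8853

(8.375, 16.145)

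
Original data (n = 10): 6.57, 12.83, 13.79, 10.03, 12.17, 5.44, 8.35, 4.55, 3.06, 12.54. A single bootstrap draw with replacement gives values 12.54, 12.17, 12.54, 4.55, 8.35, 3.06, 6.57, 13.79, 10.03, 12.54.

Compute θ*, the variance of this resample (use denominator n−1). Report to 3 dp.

Mean = 9.6140; sum of squared deviations = 129.2922
s² = 129.2922 / 9 = 14.3658

θ* = 14.366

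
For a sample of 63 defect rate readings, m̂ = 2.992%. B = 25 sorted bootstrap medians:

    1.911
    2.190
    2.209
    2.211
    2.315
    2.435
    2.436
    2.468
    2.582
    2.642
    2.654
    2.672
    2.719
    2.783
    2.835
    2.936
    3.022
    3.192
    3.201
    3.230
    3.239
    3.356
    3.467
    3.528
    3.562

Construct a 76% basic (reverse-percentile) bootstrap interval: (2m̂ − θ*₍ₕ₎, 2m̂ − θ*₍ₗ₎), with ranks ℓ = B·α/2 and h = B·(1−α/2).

(2.628, 3.775)

Percentile endpoints at ranks 3 and 22: θ*₍3₎ = 2.209, θ*₍22₎ = 3.356.
Basic interval reflects these around m̂:
  lower = 2 × 2.992 − 3.356 = 2.628
  upper = 2 × 2.992 − 2.209 = 3.775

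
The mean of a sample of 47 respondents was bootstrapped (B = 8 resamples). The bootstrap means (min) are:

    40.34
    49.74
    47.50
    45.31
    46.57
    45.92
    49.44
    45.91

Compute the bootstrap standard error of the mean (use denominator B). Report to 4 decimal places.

SE* = 2.7384

Bootstrap SE is the standard deviation of the 8 replicate means.
Mean of replicates: (40.34 + 49.74 + 47.50 + 45.31 + 46.57 + 45.92 + 49.44 + 45.91) / 8 = 370.73000 / 8 = 46.34125
Sum of squared deviations: (−6.00125)² + (+3.39875)² + (+1.15875)² + (−1.03125)² + (+0.22875)² + (−0.42125)² + (+3.09875)² + (−0.43125)² = 59.99069
Variance = 59.99069 / 8 = 7.49884
SE* = √7.49884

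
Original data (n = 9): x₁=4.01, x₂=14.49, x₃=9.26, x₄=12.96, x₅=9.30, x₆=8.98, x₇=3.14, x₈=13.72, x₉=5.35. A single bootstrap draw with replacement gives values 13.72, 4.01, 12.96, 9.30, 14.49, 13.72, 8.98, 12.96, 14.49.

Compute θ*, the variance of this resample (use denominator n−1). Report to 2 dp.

Mean = 11.6256; sum of squared deviations = 99.1488
s² = 99.1488 / 8 = 12.3936

θ* = 12.39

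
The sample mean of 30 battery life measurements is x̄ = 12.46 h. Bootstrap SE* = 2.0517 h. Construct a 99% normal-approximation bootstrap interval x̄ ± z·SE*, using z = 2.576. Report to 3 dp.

(7.175, 17.745)

Margin = 2.576 × 2.0517 = 5.2852
Interval: 12.46 ± 5.2852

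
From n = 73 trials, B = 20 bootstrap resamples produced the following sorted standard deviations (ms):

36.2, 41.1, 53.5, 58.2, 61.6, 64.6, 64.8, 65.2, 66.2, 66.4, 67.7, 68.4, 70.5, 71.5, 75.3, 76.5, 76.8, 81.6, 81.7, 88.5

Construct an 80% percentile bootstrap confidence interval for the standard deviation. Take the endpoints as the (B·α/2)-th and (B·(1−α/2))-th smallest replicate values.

α = 0.20; lower rank = 20 × 0.100 = 2; upper rank = 20 × 0.900 = 18.
The 2nd smallest replicate is 41.1; the 18th is 81.6.

(41.1, 81.6)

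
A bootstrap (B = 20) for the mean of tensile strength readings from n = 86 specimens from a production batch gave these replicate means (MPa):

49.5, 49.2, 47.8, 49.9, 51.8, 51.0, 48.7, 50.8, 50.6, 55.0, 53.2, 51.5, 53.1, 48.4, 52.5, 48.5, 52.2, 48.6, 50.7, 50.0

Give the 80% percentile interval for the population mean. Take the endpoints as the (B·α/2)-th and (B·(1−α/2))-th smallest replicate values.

(48.4, 53.1)

Sorted replicates: 47.8, 48.4, 48.5, 48.6, 48.7, 49.2, 49.5, 49.9, 50.0, 50.6, 50.7, 50.8, 51.0, 51.5, 51.8, 52.2, 52.5, 53.1, 53.2, 55.0
α = 0.20; lower rank = 20 × 0.100 = 2; upper rank = 20 × 0.900 = 18.
The 2nd smallest replicate is 48.4; the 18th is 53.1.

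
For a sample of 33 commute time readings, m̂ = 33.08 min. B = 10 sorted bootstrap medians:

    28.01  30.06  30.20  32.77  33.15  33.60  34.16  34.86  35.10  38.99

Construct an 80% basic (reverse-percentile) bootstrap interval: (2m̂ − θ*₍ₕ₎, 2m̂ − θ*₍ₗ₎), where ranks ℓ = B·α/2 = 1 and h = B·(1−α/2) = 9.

(31.06, 38.15)

Percentile endpoints at ranks 1 and 9: θ*₍1₎ = 28.01, θ*₍9₎ = 35.10.
Basic interval reflects these around m̂:
  lower = 2 × 33.08 − 35.10 = 31.06
  upper = 2 × 33.08 − 28.01 = 38.15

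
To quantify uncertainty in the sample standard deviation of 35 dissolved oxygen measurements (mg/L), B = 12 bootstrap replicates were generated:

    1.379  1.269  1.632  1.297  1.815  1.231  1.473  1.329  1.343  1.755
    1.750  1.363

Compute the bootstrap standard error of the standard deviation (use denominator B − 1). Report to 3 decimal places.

Bootstrap SE is the standard deviation of the 12 replicate standard deviations.
Mean of replicates: (1.379 + 1.269 + 1.632 + 1.297 + 1.815 + 1.231 + 1.473 + 1.329 + 1.343 + 1.755 + 1.750 + 1.363) / 12 = 17.6360 / 12 = 1.4697
Sum of squared deviations: (−0.0907)² + (−0.2007)² + (+0.1623)² + (−0.1727)² + (+0.3453)² + (−0.2387)² + (+0.0033)² + (−0.1407)² + (−0.1267)² + (+0.2853)² + (+0.2803)² + (−0.1067)² = 0.4881
Variance = 0.4881 / 11 = 0.0444
SE* = √0.0444

SE* = 0.211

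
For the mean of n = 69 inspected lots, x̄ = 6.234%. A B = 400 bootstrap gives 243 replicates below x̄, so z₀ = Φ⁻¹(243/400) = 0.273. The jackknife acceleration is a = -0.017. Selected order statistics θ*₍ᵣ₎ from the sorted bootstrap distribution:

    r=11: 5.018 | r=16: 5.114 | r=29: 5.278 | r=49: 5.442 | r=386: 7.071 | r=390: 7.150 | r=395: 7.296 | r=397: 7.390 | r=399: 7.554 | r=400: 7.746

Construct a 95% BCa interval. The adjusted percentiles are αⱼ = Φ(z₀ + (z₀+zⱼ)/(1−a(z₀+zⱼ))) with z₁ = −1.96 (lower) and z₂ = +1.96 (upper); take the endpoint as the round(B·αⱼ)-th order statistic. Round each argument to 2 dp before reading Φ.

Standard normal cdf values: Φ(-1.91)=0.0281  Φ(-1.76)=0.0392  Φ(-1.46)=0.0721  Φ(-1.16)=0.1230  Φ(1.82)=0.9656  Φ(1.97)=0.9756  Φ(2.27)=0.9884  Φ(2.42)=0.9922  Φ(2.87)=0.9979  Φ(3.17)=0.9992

Lower: z₀ + z₁ = 0.273 + (-1.960) = -1.687; 1 − a(z₀+z₁) = 1 − (-0.017)(-1.687) = 0.9713; argument = 0.273 + (-1.687)/0.9713 = -1.4638 → -1.46.
α₁ = Φ(-1.46) = 0.0721; rank = round(400 × 0.0721) = 29; θ*₍29₎ = 5.278.
Upper: z₀ + z₂ = 2.233; 1 − a(z₀+z₂) = 1.0380; argument = 2.4243 → 2.42; α₂ = 0.9922; rank = 397; θ*₍397₎ = 7.390.

(5.278, 7.390)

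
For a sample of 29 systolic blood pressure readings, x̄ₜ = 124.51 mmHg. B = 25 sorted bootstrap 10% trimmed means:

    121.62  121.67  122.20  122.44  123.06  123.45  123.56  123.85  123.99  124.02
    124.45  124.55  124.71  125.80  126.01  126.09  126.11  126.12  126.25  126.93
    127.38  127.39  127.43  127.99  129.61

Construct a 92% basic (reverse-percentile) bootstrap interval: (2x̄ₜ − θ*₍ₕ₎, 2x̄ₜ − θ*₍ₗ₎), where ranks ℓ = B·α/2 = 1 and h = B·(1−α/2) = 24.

(121.03, 127.40)

Percentile endpoints at ranks 1 and 24: θ*₍1₎ = 121.62, θ*₍24₎ = 127.99.
Basic interval reflects these around x̄ₜ:
  lower = 2 × 124.51 − 127.99 = 121.03
  upper = 2 × 124.51 − 121.62 = 127.40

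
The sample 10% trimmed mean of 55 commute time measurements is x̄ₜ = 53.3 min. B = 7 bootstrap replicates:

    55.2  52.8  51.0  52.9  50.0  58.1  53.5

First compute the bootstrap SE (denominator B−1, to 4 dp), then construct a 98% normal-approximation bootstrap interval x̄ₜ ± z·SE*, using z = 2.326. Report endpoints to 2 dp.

(47.05, 59.55)

Mean of replicates = 53.3571; sum of squared deviations = 43.2571; SE* = √(43.2571/6) = 2.6851
Margin = 2.326 × 2.6851 = 6.246
Interval: 53.3 ± 6.246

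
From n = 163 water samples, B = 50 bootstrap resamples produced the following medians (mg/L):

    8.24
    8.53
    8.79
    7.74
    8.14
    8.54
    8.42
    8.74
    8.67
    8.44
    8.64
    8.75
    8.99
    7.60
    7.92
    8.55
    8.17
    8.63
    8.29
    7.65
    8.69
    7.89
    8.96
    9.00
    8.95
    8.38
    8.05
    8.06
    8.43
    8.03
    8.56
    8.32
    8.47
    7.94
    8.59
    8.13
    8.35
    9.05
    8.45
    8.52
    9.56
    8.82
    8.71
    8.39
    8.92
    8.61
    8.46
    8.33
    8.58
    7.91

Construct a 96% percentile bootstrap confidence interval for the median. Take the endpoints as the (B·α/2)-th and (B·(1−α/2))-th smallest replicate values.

Sorted replicates: 7.60, 7.65, 7.74, 7.89, 7.91, 7.92, 7.94, 8.03, 8.05, 8.06, 8.13, 8.14, 8.17, 8.24, 8.29, 8.32, 8.33, 8.35, 8.38, 8.39, 8.42, 8.43, 8.44, 8.45, 8.46, 8.47, 8.52, 8.53, 8.54, 8.55, 8.56, 8.58, 8.59, 8.61, 8.63, 8.64, 8.67, 8.69, 8.71, 8.74, 8.75, 8.79, 8.82, 8.92, 8.95, 8.96, 8.99, 9.00, 9.05, 9.56
α = 0.04; lower rank = 50 × 0.020 = 1; upper rank = 50 × 0.980 = 49.
The 1st smallest replicate is 7.60; the 49th is 9.05.

(7.60, 9.05)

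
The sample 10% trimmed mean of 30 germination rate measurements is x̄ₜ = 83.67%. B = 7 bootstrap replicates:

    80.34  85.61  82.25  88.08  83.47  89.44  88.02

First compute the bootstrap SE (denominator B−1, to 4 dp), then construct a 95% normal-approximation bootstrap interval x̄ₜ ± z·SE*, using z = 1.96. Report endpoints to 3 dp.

Mean of replicates = 85.3157; sum of squared deviations = 69.6138; SE* = √(69.6138/6) = 3.4062
Margin = 1.96 × 3.4062 = 6.6762
Interval: 83.67 ± 6.6762

(76.994, 90.346)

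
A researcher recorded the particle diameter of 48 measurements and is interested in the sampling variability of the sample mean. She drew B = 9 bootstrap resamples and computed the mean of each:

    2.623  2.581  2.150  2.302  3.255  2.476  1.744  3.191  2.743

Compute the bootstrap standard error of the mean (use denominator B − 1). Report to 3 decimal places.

SE* = 0.478

Bootstrap SE is the standard deviation of the 9 replicate means.
Mean of replicates: (2.623 + 2.581 + 2.150 + 2.302 + 3.255 + 2.476 + 1.744 + 3.191 + 2.743) / 9 = 23.0650 / 9 = 2.5628
Sum of squared deviations: (+0.0602)² + (+0.0182)² + (−0.4128)² + (−0.2608)² + (+0.6922)² + (−0.0868)² + (−0.8188)² + (+0.6282)² + (+0.1802)² = 1.8266
Variance = 1.8266 / 8 = 0.2283
SE* = √0.2283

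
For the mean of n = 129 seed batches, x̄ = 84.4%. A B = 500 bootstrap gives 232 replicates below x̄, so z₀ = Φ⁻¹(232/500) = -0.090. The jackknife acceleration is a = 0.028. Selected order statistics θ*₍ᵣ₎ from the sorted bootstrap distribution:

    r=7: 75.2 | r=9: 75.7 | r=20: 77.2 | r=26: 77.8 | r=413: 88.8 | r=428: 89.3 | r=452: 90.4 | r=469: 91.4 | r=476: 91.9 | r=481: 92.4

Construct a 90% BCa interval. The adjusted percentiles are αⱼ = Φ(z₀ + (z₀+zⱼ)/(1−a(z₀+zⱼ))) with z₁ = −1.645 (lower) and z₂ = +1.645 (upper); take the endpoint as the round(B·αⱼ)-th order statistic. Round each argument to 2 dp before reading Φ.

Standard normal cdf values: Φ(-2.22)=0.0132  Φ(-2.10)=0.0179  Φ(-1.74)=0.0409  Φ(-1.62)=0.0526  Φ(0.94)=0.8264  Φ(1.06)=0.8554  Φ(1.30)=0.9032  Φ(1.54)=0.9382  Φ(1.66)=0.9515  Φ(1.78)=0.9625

(77.2, 91.4)

Lower: z₀ + z₁ = -0.090 + (-1.645) = -1.735; 1 − a(z₀+z₁) = 1 − (0.028)(-1.735) = 1.0486; argument = -0.090 + (-1.735)/1.0486 = -1.7446 → -1.74.
α₁ = Φ(-1.74) = 0.0409; rank = round(500 × 0.0409) = 20; θ*₍20₎ = 77.2.
Upper: z₀ + z₂ = 1.555; 1 − a(z₀+z₂) = 0.9565; argument = 1.5358 → 1.54; α₂ = 0.9382; rank = 469; θ*₍469₎ = 91.4.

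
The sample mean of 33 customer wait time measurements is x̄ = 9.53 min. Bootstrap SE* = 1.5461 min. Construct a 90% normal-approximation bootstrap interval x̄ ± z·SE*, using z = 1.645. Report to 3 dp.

Margin = 1.645 × 1.5461 = 2.5433
Interval: 9.53 ± 2.5433

(6.987, 12.073)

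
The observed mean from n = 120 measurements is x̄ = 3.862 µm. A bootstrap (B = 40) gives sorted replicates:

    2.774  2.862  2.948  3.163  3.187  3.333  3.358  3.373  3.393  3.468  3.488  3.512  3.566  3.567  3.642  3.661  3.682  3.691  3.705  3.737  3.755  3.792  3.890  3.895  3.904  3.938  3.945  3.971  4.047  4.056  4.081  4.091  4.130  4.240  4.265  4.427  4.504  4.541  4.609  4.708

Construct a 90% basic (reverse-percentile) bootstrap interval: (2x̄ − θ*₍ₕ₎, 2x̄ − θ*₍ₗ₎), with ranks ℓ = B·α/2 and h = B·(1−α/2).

Percentile endpoints at ranks 2 and 38: θ*₍2₎ = 2.862, θ*₍38₎ = 4.541.
Basic interval reflects these around x̄:
  lower = 2 × 3.862 − 4.541 = 3.183
  upper = 2 × 3.862 − 2.862 = 4.862

(3.183, 4.862)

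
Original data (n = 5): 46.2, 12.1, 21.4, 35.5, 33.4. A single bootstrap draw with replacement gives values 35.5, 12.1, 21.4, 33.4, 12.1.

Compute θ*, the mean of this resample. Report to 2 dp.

Mean = (35.5 + 12.1 + 21.4 + 33.4 + 12.1) / 5 = 114.50 / 5 = 22.90

θ* = 22.90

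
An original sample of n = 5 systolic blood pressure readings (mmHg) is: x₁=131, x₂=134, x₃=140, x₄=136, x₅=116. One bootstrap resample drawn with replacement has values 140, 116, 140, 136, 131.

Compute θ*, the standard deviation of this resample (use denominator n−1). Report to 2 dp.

Mean = 132.6000; sum of squared deviations = 399.2000
s² = 399.2000 / 4 = 99.8000
s = √99.8000 = 9.99

θ* = 9.99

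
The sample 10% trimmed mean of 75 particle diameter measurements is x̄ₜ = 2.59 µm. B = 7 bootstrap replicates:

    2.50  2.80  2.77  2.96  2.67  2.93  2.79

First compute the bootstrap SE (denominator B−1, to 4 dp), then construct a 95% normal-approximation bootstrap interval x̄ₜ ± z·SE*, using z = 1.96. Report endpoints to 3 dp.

(2.284, 2.896)

Mean of replicates = 2.7743; sum of squared deviations = 0.1458; SE* = √(0.1458/6) = 0.1559
Margin = 1.96 × 0.1559 = 0.3056
Interval: 2.59 ± 0.3056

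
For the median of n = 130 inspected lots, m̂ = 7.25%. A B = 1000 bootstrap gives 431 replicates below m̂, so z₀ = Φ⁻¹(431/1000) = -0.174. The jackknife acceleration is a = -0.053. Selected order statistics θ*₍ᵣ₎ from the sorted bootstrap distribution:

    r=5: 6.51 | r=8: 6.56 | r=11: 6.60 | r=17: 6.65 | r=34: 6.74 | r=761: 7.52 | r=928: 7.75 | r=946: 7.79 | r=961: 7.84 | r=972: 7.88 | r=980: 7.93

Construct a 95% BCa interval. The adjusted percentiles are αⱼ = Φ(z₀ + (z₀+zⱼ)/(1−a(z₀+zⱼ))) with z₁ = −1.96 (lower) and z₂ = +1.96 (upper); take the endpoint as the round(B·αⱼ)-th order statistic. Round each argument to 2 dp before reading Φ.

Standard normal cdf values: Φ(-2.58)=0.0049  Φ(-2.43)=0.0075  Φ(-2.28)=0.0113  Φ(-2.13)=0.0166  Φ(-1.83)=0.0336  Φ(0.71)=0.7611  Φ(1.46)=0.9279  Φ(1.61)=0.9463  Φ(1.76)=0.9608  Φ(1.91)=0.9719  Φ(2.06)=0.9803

(6.51, 7.75)

Lower: z₀ + z₁ = -0.174 + (-1.960) = -2.134; 1 − a(z₀+z₁) = 1 − (-0.053)(-2.134) = 0.8869; argument = -0.174 + (-2.134)/0.8869 = -2.5801 → -2.58.
α₁ = Φ(-2.58) = 0.0049; rank = round(1000 × 0.0049) = 5; θ*₍5₎ = 6.51.
Upper: z₀ + z₂ = 1.786; 1 − a(z₀+z₂) = 1.0947; argument = 1.4576 → 1.46; α₂ = 0.9279; rank = 928; θ*₍928₎ = 7.75.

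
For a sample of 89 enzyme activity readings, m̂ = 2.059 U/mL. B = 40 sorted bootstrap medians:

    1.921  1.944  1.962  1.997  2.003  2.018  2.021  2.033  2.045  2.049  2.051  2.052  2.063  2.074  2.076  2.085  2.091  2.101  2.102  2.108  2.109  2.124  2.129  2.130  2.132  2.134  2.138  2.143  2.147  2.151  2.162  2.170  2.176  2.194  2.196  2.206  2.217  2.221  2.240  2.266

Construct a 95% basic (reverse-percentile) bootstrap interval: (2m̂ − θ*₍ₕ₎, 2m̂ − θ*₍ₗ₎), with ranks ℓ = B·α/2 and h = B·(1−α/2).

(1.878, 2.197)

Percentile endpoints at ranks 1 and 39: θ*₍1₎ = 1.921, θ*₍39₎ = 2.240.
Basic interval reflects these around m̂:
  lower = 2 × 2.059 − 2.240 = 1.878
  upper = 2 × 2.059 − 1.921 = 2.197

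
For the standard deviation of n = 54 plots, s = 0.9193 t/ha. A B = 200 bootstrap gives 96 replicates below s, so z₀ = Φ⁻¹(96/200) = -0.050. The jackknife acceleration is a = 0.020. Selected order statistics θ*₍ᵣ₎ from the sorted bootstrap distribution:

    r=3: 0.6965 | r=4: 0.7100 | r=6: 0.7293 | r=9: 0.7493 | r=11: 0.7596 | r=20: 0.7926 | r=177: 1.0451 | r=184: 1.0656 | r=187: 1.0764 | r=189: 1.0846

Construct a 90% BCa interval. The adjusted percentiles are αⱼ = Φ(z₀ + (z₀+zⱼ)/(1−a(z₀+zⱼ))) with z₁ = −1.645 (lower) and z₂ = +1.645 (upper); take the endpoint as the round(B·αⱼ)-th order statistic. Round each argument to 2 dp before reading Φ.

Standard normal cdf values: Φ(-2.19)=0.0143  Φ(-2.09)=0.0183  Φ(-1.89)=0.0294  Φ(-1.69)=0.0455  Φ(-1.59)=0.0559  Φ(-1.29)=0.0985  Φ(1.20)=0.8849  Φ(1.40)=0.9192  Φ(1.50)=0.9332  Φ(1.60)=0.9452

Lower: z₀ + z₁ = -0.050 + (-1.645) = -1.695; 1 − a(z₀+z₁) = 1 − (0.020)(-1.695) = 1.0339; argument = -0.050 + (-1.695)/1.0339 = -1.6894 → -1.69.
α₁ = Φ(-1.69) = 0.0455; rank = round(200 × 0.0455) = 9; θ*₍9₎ = 0.7493.
Upper: z₀ + z₂ = 1.595; 1 − a(z₀+z₂) = 0.9681; argument = 1.5976 → 1.60; α₂ = 0.9452; rank = 189; θ*₍189₎ = 1.0846.

(0.7493, 1.0846)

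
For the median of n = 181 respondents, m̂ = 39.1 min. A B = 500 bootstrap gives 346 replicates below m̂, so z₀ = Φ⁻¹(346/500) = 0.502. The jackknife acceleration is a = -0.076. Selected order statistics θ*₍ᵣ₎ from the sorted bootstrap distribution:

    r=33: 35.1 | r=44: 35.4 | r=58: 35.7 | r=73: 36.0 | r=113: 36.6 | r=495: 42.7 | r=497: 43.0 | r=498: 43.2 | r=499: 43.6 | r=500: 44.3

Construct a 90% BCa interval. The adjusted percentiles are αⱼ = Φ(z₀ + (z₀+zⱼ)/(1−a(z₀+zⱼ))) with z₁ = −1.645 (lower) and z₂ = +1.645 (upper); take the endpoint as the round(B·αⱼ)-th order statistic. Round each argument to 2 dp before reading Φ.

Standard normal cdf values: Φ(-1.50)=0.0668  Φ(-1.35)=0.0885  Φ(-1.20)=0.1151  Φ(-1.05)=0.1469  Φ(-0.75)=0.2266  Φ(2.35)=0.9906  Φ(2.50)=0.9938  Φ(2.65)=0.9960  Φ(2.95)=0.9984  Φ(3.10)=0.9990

(36.6, 42.7)

Lower: z₀ + z₁ = 0.502 + (-1.645) = -1.143; 1 − a(z₀+z₁) = 1 − (-0.076)(-1.143) = 0.9131; argument = 0.502 + (-1.143)/0.9131 = -0.7497 → -0.75.
α₁ = Φ(-0.75) = 0.2266; rank = round(500 × 0.2266) = 113; θ*₍113₎ = 36.6.
Upper: z₀ + z₂ = 2.147; 1 − a(z₀+z₂) = 1.1632; argument = 2.3478 → 2.35; α₂ = 0.9906; rank = 495; θ*₍495₎ = 42.7.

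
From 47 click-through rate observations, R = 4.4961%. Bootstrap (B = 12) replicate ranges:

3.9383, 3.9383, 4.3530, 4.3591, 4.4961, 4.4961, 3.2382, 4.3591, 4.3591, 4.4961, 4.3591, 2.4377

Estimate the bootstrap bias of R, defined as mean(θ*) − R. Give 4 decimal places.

bias = −0.4269

mean(θ*) = (3.9383 + 3.9383 + 4.3530 + 4.3591 + 4.4961 + 4.4961 + 3.2382 + 4.3591 + 4.3591 + 4.4961 + 4.3591 + 2.4377) / 12 = 4.06918
bias = 4.06918 − 4.4961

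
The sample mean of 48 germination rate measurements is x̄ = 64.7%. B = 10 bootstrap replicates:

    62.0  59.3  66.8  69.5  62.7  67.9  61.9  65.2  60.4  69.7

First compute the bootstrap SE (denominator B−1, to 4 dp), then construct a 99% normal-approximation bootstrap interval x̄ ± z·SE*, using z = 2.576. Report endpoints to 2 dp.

(54.93, 74.47)

Mean of replicates = 64.5400; sum of squared deviations = 129.4640; SE* = √(129.4640/9) = 3.7927
Margin = 2.576 × 3.7927 = 9.770
Interval: 64.7 ± 9.770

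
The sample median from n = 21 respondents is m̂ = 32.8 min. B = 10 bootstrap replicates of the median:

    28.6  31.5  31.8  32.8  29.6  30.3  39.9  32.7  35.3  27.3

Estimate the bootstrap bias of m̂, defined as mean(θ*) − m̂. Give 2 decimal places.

bias = −0.82

mean(θ*) = (28.6 + 31.5 + 31.8 + 32.8 + 29.6 + 30.3 + 39.9 + 32.7 + 35.3 + 27.3) / 10 = 31.980
bias = 31.980 − 32.8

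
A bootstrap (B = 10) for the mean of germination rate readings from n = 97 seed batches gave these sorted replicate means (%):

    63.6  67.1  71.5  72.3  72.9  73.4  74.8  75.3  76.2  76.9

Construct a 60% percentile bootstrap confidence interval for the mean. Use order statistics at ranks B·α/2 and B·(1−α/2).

α = 0.40; lower rank = 10 × 0.200 = 2; upper rank = 10 × 0.800 = 8.
The 2nd smallest replicate is 67.1; the 8th is 75.3.

(67.1, 75.3)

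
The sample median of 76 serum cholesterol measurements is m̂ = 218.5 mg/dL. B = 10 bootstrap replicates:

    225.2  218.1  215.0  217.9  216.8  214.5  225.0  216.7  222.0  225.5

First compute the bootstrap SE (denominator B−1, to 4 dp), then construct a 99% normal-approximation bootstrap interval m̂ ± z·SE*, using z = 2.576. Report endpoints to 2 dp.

Mean of replicates = 219.6700; sum of squared deviations = 169.6010; SE* = √(169.6010/9) = 4.3410
Margin = 2.576 × 4.3410 = 11.182
Interval: 218.5 ± 11.182

(207.32, 229.68)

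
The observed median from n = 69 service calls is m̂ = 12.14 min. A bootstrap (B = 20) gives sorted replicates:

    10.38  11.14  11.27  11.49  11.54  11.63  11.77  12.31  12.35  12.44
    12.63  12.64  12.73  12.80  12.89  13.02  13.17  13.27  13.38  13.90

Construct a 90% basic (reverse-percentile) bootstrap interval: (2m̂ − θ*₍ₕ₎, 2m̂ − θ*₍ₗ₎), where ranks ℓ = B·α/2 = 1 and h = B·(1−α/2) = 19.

(10.90, 13.90)

Percentile endpoints at ranks 1 and 19: θ*₍1₎ = 10.38, θ*₍19₎ = 13.38.
Basic interval reflects these around m̂:
  lower = 2 × 12.14 − 13.38 = 10.90
  upper = 2 × 12.14 − 10.38 = 13.90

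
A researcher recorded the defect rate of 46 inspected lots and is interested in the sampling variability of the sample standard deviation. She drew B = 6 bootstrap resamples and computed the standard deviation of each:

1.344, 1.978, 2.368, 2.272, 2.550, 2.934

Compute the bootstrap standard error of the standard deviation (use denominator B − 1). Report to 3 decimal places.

SE* = 0.542

Bootstrap SE is the standard deviation of the 6 replicate standard deviations.
Mean of replicates: (1.344 + 1.978 + 2.368 + 2.272 + 2.550 + 2.934) / 6 = 13.4460 / 6 = 2.2410
Sum of squared deviations: (−0.8970)² + (−0.2630)² + (+0.1270)² + (+0.0310)² + (+0.3090)² + (+0.6930)² = 1.4666
Variance = 1.4666 / 5 = 0.2933
SE* = √0.2933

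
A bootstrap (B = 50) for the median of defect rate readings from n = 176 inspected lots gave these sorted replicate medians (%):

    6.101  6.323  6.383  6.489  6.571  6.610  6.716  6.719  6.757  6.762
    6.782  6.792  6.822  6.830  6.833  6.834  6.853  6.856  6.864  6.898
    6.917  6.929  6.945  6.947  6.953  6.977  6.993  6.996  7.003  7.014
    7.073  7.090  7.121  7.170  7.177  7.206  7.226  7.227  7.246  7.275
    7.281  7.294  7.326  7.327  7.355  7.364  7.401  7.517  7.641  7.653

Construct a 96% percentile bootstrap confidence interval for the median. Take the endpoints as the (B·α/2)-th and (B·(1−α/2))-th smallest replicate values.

(6.101, 7.641)

α = 0.04; lower rank = 50 × 0.020 = 1; upper rank = 50 × 0.980 = 49.
The 1st smallest replicate is 6.101; the 49th is 7.641.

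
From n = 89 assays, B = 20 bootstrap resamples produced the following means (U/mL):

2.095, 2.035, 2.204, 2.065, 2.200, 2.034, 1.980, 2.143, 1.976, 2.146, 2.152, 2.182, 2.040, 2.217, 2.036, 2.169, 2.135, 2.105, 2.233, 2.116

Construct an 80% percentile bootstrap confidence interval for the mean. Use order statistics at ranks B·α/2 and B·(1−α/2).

Sorted replicates: 1.976, 1.980, 2.034, 2.035, 2.036, 2.040, 2.065, 2.095, 2.105, 2.116, 2.135, 2.143, 2.146, 2.152, 2.169, 2.182, 2.200, 2.204, 2.217, 2.233
α = 0.20; lower rank = 20 × 0.100 = 2; upper rank = 20 × 0.900 = 18.
The 2nd smallest replicate is 1.980; the 18th is 2.204.

(1.980, 2.204)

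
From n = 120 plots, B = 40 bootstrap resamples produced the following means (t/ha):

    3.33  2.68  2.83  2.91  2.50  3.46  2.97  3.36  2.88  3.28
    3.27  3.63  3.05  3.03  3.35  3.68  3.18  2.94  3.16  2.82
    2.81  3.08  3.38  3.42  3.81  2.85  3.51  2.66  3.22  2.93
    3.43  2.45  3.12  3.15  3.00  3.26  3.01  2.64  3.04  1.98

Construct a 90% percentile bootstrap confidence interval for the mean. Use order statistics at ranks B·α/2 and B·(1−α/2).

(2.45, 3.63)

Sorted replicates: 1.98, 2.45, 2.50, 2.64, 2.66, 2.68, 2.81, 2.82, 2.83, 2.85, 2.88, 2.91, 2.93, 2.94, 2.97, 3.00, 3.01, 3.03, 3.04, 3.05, 3.08, 3.12, 3.15, 3.16, 3.18, 3.22, 3.26, 3.27, 3.28, 3.33, 3.35, 3.36, 3.38, 3.42, 3.43, 3.46, 3.51, 3.63, 3.68, 3.81
α = 0.10; lower rank = 40 × 0.050 = 2; upper rank = 40 × 0.950 = 38.
The 2nd smallest replicate is 2.45; the 38th is 3.63.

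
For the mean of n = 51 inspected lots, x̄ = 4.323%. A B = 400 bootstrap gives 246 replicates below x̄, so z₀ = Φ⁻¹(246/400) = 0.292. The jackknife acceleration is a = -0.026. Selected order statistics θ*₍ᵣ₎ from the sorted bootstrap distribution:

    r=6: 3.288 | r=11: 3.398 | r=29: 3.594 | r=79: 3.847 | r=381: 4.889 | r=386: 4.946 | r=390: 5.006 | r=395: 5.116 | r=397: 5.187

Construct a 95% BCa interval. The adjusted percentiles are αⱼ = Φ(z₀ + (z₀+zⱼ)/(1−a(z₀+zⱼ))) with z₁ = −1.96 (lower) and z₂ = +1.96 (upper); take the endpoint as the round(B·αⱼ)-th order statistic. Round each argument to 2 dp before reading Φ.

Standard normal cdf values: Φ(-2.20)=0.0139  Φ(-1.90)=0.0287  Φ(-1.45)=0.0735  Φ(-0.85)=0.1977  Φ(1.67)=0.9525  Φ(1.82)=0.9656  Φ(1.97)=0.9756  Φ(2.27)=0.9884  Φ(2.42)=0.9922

Lower: z₀ + z₁ = 0.292 + (-1.960) = -1.668; 1 − a(z₀+z₁) = 1 − (-0.026)(-1.668) = 0.9566; argument = 0.292 + (-1.668)/0.9566 = -1.4516 → -1.45.
α₁ = Φ(-1.45) = 0.0735; rank = round(400 × 0.0735) = 29; θ*₍29₎ = 3.594.
Upper: z₀ + z₂ = 2.252; 1 − a(z₀+z₂) = 1.0586; argument = 2.4194 → 2.42; α₂ = 0.9922; rank = 397; θ*₍397₎ = 5.187.

(3.594, 5.187)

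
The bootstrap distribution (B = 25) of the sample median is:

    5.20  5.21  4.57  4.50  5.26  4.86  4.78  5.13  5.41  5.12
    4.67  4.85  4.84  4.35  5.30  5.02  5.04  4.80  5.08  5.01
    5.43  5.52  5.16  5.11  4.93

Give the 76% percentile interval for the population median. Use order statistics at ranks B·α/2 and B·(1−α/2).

Sorted replicates: 4.35, 4.50, 4.57, 4.67, 4.78, 4.80, 4.84, 4.85, 4.86, 4.93, 5.01, 5.02, 5.04, 5.08, 5.11, 5.12, 5.13, 5.16, 5.20, 5.21, 5.26, 5.30, 5.41, 5.43, 5.52
α = 0.24; lower rank = 25 × 0.120 = 3; upper rank = 25 × 0.880 = 22.
The 3rd smallest replicate is 4.57; the 22nd is 5.30.

(4.57, 5.30)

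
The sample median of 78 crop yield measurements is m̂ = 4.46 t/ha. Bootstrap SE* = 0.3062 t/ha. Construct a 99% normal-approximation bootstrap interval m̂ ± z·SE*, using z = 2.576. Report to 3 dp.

Margin = 2.576 × 0.3062 = 0.7888
Interval: 4.46 ± 0.7888

(3.671, 5.249)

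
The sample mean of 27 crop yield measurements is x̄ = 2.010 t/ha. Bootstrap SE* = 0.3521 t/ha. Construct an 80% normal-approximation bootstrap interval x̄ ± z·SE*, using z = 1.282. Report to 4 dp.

Margin = 1.282 × 0.3521 = 0.45139
Interval: 2.010 ± 0.45139

(1.5586, 2.4614)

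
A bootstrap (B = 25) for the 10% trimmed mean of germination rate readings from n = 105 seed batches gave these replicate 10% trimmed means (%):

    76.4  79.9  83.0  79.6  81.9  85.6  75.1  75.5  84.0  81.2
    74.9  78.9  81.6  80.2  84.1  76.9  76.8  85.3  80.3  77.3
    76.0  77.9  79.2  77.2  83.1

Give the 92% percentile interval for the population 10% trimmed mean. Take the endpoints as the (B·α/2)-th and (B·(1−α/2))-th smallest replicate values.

Sorted replicates: 74.9, 75.1, 75.5, 76.0, 76.4, 76.8, 76.9, 77.2, 77.3, 77.9, 78.9, 79.2, 79.6, 79.9, 80.2, 80.3, 81.2, 81.6, 81.9, 83.0, 83.1, 84.0, 84.1, 85.3, 85.6
α = 0.08; lower rank = 25 × 0.040 = 1; upper rank = 25 × 0.960 = 24.
The 1st smallest replicate is 74.9; the 24th is 85.3.

(74.9, 85.3)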